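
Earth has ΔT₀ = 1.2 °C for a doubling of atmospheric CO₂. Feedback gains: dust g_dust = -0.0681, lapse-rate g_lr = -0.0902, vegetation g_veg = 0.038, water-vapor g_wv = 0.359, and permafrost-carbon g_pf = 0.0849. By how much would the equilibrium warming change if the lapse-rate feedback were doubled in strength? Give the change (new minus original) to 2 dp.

Original: g = 0.3236, ΔT = 1.2/(1−0.3236) = 1.7741 °C.
With doubled lapse-rate: g' = 0.2334, ΔT' = 1.2/(1−0.2334) = 1.5654 °C.
Change = 1.5654 − 1.7741 = -0.21 °C.

-0.21 °C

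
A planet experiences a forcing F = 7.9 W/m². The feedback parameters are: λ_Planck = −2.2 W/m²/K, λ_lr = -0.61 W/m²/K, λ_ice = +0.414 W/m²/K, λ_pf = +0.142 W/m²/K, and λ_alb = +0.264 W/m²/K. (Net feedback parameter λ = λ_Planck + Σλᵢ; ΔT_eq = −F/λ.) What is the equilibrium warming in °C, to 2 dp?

Net feedback parameter λ = (−2.2) + (-0.61) + (+0.414) + (+0.142) + (+0.264) = -1.99 W/m²/K.
ΔT = −F/λ = −7.9/(-1.99) = 3.97 °C.

3.97 °C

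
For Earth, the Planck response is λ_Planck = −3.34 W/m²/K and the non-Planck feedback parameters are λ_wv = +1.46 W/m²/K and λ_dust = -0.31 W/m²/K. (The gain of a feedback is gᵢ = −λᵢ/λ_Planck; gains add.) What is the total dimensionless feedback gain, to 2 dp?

Convert to gains: g_wv = 1.46/3.34 = 0.4371; g_dust = -0.31/3.34 = -0.09281.
Total gain g = 0.34429.

0.34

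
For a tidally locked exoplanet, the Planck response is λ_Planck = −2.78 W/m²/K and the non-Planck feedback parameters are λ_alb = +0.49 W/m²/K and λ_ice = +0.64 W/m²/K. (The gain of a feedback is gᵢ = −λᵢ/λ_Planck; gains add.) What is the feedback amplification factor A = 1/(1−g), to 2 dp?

Convert to gains: g_alb = 0.49/2.78 = 0.1763; g_ice = 0.64/2.78 = 0.2302.
Total gain g = 0.4065.
A = 1/(1 − 0.4065) = 1.68.

1.68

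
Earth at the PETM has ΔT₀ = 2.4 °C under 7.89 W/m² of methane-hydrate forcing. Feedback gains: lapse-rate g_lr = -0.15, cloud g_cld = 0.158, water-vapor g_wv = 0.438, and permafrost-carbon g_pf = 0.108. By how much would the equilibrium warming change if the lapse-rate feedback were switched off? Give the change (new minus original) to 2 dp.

Original: g = 0.554, ΔT = 2.4/(1−0.554) = 5.3812 °C.
Without lapse-rate: g' = 0.704, ΔT' = 2.4/(1−0.704) = 8.1081 °C.
Change = 8.1081 − 5.3812 = 2.73 °C.

2.73 °C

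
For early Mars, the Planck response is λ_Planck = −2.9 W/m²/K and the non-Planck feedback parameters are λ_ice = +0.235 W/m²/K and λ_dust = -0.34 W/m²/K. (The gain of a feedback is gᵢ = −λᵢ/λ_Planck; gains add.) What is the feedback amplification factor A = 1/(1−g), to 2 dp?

0.97

Convert to gains: g_ice = 0.235/2.9 = 0.08103; g_dust = -0.34/2.9 = -0.1172.
Total gain g = -0.03617.
A = 1/(1 + 0.03617) = 0.97.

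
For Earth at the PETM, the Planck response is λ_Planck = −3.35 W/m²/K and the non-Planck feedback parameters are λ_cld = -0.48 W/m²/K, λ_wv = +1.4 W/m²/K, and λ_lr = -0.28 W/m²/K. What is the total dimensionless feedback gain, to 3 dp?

Convert to gains: g_cld = -0.48/3.35 = -0.1433; g_wv = 1.4/3.35 = 0.4179; g_lr = -0.28/3.35 = -0.08358.
Total gain g = 0.19102.

0.191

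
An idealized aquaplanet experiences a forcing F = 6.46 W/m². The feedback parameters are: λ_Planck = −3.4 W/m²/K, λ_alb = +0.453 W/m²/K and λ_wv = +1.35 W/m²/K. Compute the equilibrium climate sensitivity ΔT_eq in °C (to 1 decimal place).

4.0 °C

Net feedback parameter λ = (−3.4) + (+0.453) + (+1.35) = -1.597 W/m²/K.
ΔT = −F/λ = −6.46/(-1.597) = 4.0 °C.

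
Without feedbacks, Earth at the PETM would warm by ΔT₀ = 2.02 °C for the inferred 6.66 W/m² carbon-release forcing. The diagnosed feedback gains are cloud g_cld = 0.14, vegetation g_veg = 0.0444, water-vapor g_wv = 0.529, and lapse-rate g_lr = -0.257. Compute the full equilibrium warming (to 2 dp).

Total gain g = 0.14 + 0.0444 + 0.529 − 0.257 = 0.4564.
Amplification A = 1/(1 − 0.4564) = 1.84.
ΔT = 2.02 × 1.84 = 3.72 °C.

3.72 °C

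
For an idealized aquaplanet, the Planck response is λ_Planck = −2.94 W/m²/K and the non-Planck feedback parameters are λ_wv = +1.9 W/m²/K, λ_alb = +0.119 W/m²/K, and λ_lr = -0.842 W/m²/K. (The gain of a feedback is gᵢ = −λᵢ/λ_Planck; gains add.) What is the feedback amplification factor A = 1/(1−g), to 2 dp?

Convert to gains: g_wv = 1.9/2.94 = 0.6463; g_alb = 0.119/2.94 = 0.04048; g_lr = -0.842/2.94 = -0.2864.
Total gain g = 0.40038.
A = 1/(1 − 0.40038) = 1.67.

1.67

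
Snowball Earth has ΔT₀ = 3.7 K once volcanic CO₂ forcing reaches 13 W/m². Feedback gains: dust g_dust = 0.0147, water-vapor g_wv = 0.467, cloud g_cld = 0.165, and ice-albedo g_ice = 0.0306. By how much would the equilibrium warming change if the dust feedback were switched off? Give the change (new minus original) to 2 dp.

-0.50 K

Original: g = 0.6773, ΔT = 3.7/(1−0.6773) = 11.4658 K.
Without dust: g' = 0.6626, ΔT' = 3.7/(1−0.6626) = 10.9662 K.
Change = 10.9662 − 11.4658 = -0.50 K.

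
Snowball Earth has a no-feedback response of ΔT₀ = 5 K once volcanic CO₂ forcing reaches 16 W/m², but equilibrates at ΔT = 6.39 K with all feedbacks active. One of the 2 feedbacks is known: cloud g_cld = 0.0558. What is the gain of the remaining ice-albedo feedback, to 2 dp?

0.16

Amplification A = ΔT/ΔT₀ = 6.39/5 = 1.278.
Total gain g = 1 − 1/A = 1 − 1/1.278 = 0.2175.
The known gain is 0.0558.
g_ice = 0.2175 − 0.0558 = 0.16.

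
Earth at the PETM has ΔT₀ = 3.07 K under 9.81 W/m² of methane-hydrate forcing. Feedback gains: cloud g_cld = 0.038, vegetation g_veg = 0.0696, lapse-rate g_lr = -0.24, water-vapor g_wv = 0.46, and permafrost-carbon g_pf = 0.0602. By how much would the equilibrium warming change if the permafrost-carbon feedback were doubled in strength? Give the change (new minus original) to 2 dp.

Original: g = 0.3878, ΔT = 3.07/(1−0.3878) = 5.0147 K.
With doubled permafrost-carbon: g' = 0.448, ΔT' = 3.07/(1−0.448) = 5.5616 K.
Change = 5.5616 − 5.0147 = 0.55 K.

0.55 K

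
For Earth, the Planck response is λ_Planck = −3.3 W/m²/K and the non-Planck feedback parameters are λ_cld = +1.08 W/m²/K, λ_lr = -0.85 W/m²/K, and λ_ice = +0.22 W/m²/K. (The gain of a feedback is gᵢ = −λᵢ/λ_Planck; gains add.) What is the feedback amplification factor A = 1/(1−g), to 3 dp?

Convert to gains: g_cld = 1.08/3.3 = 0.3273; g_lr = -0.85/3.3 = -0.2576; g_ice = 0.22/3.3 = 0.06667.
Total gain g = 0.13637.
A = 1/(1 − 0.13637) = 1.158.

1.158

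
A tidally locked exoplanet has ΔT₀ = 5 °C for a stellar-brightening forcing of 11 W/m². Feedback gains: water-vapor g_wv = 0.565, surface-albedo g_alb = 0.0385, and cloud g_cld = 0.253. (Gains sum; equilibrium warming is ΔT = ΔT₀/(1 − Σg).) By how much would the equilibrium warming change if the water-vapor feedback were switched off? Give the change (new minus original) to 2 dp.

Original: g = 0.8565, ΔT = 5/(1−0.8565) = 34.8432 °C.
Without water-vapor: g' = 0.2915, ΔT' = 5/(1−0.2915) = 7.0572 °C.
Change = 7.0572 − 34.8432 = -27.79 °C.

-27.79 °C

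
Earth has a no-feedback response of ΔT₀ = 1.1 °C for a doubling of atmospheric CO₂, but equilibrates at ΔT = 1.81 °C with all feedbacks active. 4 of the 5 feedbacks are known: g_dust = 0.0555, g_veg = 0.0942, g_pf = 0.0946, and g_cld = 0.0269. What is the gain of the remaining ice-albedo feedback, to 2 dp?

0.12

Amplification A = ΔT/ΔT₀ = 1.81/1.1 = 1.645.
Total gain g = 1 − 1/A = 1 − 1/1.645 = 0.3921.
Known gains sum to 0.0555 + 0.0942 + 0.0946 + 0.0269 = 0.2712.
g_ice = 0.3921 − 0.2712 = 0.12.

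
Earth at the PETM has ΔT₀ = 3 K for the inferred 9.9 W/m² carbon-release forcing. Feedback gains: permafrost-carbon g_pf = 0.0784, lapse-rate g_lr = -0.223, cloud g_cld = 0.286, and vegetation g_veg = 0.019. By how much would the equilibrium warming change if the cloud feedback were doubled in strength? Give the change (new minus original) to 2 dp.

1.85 K

Original: g = 0.1604, ΔT = 3/(1−0.1604) = 3.5731 K.
With doubled cloud: g' = 0.4464, ΔT' = 3/(1−0.4464) = 5.4191 K.
Change = 5.4191 − 3.5731 = 1.85 K.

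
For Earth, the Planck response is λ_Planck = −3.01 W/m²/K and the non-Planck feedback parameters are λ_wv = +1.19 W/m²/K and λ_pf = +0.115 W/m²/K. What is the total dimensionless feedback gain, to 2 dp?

0.43

Convert to gains: g_wv = 1.19/3.01 = 0.3953; g_pf = 0.115/3.01 = 0.03821.
Total gain g = 0.43351.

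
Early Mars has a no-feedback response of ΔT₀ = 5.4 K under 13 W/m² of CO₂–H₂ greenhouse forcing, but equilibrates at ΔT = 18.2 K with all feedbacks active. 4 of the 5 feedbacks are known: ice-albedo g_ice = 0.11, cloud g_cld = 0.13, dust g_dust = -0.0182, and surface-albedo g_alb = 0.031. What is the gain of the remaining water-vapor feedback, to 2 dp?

0.45

Amplification A = ΔT/ΔT₀ = 18.2/5.4 = 3.37.
Total gain g = 1 − 1/A = 1 − 1/3.37 = 0.7033.
Known gains sum to 0.11 + 0.13 − 0.0182 + 0.031 = 0.2528.
g_wv = 0.7033 − 0.2528 = 0.45.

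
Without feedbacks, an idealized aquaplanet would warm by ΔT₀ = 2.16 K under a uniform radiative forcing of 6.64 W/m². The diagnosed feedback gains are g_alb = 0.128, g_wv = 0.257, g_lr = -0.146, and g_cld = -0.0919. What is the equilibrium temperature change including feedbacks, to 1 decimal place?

2.5 K

Total gain g = 0.128 + 0.257 − 0.146 − 0.0919 = 0.1471.
Amplification A = 1/(1 − 0.1471) = 1.172.
ΔT = 2.16 × 1.172 = 2.5 K.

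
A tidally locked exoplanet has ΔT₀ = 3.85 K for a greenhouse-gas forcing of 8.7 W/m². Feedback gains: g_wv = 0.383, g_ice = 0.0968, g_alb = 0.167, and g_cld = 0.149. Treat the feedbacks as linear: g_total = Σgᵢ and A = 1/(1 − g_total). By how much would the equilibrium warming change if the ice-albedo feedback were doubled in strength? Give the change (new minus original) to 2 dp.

Original: g = 0.7958, ΔT = 3.85/(1−0.7958) = 18.8541 K.
With doubled ice-albedo: g' = 0.8926, ΔT' = 3.85/(1−0.8926) = 35.8473 K.
Change = 35.8473 − 18.8541 = 16.99 K.

16.99 K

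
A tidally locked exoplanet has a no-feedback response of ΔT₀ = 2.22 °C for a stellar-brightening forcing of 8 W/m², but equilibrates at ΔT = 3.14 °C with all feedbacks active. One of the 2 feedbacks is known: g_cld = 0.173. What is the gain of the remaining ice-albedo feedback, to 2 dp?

0.12

Amplification A = ΔT/ΔT₀ = 3.14/2.22 = 1.414.
Total gain g = 1 − 1/A = 1 − 1/1.414 = 0.2928.
The known gain is 0.173.
g_ice = 0.2928 − 0.173 = 0.12.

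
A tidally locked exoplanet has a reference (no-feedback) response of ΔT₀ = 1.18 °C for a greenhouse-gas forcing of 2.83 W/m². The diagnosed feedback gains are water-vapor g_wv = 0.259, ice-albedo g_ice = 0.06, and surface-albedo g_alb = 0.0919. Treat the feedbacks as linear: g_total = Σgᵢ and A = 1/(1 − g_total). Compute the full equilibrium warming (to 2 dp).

2.00 °C

Total gain g = 0.259 + 0.06 + 0.0919 = 0.4109.
Amplification A = 1/(1 − 0.4109) = 1.698.
ΔT = 1.18 × 1.698 = 2.00 °C.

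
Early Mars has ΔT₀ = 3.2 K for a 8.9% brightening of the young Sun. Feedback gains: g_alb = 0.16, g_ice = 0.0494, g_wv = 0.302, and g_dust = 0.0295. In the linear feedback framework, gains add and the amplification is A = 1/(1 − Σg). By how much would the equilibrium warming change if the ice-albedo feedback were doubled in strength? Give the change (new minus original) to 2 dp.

0.84 K

Original: g = 0.5409, ΔT = 3.2/(1−0.5409) = 6.9702 K.
With doubled ice-albedo: g' = 0.5903, ΔT' = 3.2/(1−0.5903) = 7.8106 K.
Change = 7.8106 − 6.9702 = 0.84 K.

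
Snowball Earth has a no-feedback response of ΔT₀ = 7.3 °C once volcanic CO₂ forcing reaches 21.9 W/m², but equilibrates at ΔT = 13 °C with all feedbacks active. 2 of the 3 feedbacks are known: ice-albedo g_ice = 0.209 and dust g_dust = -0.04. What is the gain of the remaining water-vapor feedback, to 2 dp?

0.27

Amplification A = ΔT/ΔT₀ = 13/7.3 = 1.781.
Total gain g = 1 − 1/A = 1 − 1/1.781 = 0.4385.
Known gains sum to 0.209 − 0.04 = 0.169.
g_wv = 0.4385 − 0.169 = 0.27.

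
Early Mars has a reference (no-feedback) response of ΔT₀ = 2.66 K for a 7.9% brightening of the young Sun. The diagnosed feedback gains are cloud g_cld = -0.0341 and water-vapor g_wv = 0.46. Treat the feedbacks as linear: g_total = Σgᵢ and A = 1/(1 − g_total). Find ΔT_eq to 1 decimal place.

Total gain g = -0.0341 + 0.46 = 0.4259.
Amplification A = 1/(1 − 0.4259) = 1.742.
ΔT = 2.66 × 1.742 = 4.6 K.

4.6 K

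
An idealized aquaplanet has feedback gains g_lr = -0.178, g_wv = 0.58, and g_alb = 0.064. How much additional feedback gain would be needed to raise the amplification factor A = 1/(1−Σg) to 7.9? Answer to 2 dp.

0.41

Current total gain = 0.466.
Target gain for A = 7.9: g* = 1 − 1/7.9 = 0.8734.
Additional gain needed = 0.8734 − 0.466 = 0.41.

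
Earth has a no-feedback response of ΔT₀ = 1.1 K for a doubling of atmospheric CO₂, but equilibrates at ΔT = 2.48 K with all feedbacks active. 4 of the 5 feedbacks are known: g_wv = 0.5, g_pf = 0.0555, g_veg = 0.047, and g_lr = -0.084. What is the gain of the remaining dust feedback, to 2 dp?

Amplification A = ΔT/ΔT₀ = 2.48/1.1 = 2.255.
Total gain g = 1 − 1/A = 1 − 1/2.255 = 0.5565.
Known gains sum to 0.5 + 0.0555 + 0.047 − 0.084 = 0.5185.
g_dust = 0.5565 − 0.5185 = 0.04.

0.04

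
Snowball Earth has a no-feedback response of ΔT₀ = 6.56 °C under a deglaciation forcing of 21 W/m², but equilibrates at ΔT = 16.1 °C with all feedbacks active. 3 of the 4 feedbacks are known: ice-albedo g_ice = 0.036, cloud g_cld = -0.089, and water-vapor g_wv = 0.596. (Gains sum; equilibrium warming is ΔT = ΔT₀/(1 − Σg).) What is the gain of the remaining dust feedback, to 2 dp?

Amplification A = ΔT/ΔT₀ = 16.1/6.56 = 2.454.
Total gain g = 1 − 1/A = 1 − 1/2.454 = 0.5925.
Known gains sum to 0.036 − 0.089 + 0.596 = 0.543.
g_dust = 0.5925 − 0.543 = 0.05.

0.05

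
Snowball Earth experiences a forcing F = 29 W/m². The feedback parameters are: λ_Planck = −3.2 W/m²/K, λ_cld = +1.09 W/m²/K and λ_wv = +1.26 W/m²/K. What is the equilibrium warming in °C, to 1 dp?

34.1 °C

Net feedback parameter λ = (−3.2) + (+1.09) + (+1.26) = -0.85 W/m²/K.
ΔT = −F/λ = −29/(-0.85) = 34.1 °C.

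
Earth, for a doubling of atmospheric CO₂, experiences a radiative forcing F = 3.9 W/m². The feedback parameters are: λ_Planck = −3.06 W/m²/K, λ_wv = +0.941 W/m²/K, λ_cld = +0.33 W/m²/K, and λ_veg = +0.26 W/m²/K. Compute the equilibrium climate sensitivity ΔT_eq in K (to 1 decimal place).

2.6 K

Net feedback parameter λ = (−3.06) + (+0.941) + (+0.33) + (+0.26) = -1.529 W/m²/K.
ΔT = −F/λ = −3.9/(-1.529) = 2.6 K.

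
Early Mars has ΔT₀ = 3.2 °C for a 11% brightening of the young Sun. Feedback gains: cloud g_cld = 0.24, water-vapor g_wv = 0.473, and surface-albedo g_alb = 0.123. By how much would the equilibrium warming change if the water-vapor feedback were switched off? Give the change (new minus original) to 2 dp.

Original: g = 0.836, ΔT = 3.2/(1−0.836) = 19.5122 °C.
Without water-vapor: g' = 0.363, ΔT' = 3.2/(1−0.363) = 5.0235 °C.
Change = 5.0235 − 19.5122 = -14.49 °C.

-14.49 °C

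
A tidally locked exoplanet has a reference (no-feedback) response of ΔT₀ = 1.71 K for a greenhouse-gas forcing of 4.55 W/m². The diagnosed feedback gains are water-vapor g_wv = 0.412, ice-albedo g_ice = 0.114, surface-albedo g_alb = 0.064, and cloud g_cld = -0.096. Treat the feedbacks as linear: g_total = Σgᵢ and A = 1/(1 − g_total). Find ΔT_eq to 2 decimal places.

Total gain g = 0.412 + 0.114 + 0.064 − 0.096 = 0.494.
Amplification A = 1/(1 − 0.494) = 1.976.
ΔT = 1.71 × 1.976 = 3.38 K.

3.38 K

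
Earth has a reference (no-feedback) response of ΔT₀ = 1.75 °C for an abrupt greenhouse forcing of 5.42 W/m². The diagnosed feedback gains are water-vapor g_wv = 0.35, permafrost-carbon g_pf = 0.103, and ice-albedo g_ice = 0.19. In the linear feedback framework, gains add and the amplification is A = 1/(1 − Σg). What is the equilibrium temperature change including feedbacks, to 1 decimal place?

Total gain g = 0.35 + 0.103 + 0.19 = 0.643.
Amplification A = 1/(1 − 0.643) = 2.801.
ΔT = 1.75 × 2.801 = 4.9 °C.

4.9 °C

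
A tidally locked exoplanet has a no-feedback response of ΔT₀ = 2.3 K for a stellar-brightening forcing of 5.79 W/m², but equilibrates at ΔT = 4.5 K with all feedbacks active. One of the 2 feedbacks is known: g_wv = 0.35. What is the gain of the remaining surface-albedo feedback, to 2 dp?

Amplification A = ΔT/ΔT₀ = 4.5/2.3 = 1.957.
Total gain g = 1 − 1/A = 1 − 1/1.957 = 0.489.
The known gain is 0.35.
g_alb = 0.489 − 0.35 = 0.14.

0.14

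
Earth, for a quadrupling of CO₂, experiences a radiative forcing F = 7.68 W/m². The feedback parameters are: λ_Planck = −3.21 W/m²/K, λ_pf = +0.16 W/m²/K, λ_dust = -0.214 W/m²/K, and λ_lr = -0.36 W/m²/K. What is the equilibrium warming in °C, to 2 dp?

2.12 °C

Net feedback parameter λ = (−3.21) + (+0.16) + (-0.214) + (-0.36) = -3.624 W/m²/K.
ΔT = −F/λ = −7.68/(-3.624) = 2.12 °C.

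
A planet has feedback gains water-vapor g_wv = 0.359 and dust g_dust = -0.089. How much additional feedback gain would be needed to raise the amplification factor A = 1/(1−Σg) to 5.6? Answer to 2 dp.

Current total gain = 0.27.
Target gain for A = 5.6: g* = 1 − 1/5.6 = 0.8214.
Additional gain needed = 0.8214 − 0.27 = 0.55.

0.55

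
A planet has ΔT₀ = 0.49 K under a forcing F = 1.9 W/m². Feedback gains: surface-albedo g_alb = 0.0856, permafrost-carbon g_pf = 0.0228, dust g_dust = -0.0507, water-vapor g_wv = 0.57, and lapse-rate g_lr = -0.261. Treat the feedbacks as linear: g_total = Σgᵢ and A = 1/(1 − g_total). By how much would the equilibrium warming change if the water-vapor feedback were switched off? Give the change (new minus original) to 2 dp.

-0.37 K

Original: g = 0.3667, ΔT = 0.49/(1−0.3667) = 0.7737 K.
Without water-vapor: g' = -0.2033, ΔT' = 0.49/(1+0.2033) = 0.4072 K.
Change = 0.4072 − 0.7737 = -0.37 K.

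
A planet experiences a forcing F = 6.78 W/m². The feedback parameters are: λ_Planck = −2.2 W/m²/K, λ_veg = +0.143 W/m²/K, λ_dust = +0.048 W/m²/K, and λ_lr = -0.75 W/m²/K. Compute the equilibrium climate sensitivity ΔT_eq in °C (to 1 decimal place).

Net feedback parameter λ = (−2.2) + (+0.143) + (+0.048) + (-0.75) = -2.759 W/m²/K.
ΔT = −F/λ = −6.78/(-2.759) = 2.5 °C.

2.5 °C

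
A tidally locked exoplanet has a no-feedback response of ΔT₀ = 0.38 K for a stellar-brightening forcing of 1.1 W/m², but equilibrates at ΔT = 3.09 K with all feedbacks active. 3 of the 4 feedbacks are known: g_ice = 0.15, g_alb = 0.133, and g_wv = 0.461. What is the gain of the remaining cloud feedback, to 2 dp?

Amplification A = ΔT/ΔT₀ = 3.09/0.38 = 8.132.
Total gain g = 1 − 1/A = 1 − 1/8.132 = 0.877.
Known gains sum to 0.15 + 0.133 + 0.461 = 0.744.
g_cld = 0.877 − 0.744 = 0.13.

0.13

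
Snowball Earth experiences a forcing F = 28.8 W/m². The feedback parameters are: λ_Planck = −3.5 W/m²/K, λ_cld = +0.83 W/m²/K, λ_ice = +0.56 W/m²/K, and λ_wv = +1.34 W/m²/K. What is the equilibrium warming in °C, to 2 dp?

Net feedback parameter λ = (−3.5) + (+0.83) + (+0.56) + (+1.34) = -0.77 W/m²/K.
ΔT = −F/λ = −28.8/(-0.77) = 37.40 °C.

37.40 °C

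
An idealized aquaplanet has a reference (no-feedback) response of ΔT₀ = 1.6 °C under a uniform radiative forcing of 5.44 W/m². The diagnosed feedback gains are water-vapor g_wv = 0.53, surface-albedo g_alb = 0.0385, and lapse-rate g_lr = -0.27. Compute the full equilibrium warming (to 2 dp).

2.28 °C

Total gain g = 0.53 + 0.0385 − 0.27 = 0.2985.
Amplification A = 1/(1 − 0.2985) = 1.426.
ΔT = 1.6 × 1.426 = 2.28 °C.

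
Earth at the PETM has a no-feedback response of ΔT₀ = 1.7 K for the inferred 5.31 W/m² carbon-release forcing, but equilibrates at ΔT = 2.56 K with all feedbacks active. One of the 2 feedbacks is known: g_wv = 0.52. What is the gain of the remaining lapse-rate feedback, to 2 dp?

-0.18

Amplification A = ΔT/ΔT₀ = 2.56/1.7 = 1.506.
Total gain g = 1 − 1/A = 1 − 1/1.506 = 0.336.
The known gain is 0.52.
g_lr = 0.336 − 0.52 = -0.18.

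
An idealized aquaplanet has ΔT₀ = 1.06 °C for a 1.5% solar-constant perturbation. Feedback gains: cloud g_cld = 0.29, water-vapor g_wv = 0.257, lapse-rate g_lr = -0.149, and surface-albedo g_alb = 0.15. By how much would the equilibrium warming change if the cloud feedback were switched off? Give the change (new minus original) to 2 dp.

-0.92 °C

Original: g = 0.548, ΔT = 1.06/(1−0.548) = 2.3451 °C.
Without cloud: g' = 0.258, ΔT' = 1.06/(1−0.258) = 1.4286 °C.
Change = 1.4286 − 2.3451 = -0.92 °C.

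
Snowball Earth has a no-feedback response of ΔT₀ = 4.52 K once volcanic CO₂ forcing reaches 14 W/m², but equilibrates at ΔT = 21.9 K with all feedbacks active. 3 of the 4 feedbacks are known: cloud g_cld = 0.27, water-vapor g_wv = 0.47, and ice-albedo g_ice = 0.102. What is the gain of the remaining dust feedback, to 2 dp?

-0.05

Amplification A = ΔT/ΔT₀ = 21.9/4.52 = 4.845.
Total gain g = 1 − 1/A = 1 − 1/4.845 = 0.7936.
Known gains sum to 0.27 + 0.47 + 0.102 = 0.842.
g_dust = 0.7936 − 0.842 = -0.05.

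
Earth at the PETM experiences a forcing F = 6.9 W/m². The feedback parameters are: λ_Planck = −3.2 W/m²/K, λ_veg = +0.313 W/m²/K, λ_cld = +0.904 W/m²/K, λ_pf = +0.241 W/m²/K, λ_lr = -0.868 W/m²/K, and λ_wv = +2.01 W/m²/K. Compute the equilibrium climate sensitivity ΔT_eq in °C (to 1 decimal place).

Net feedback parameter λ = (−3.2) + (+0.313) + (+0.904) + (+0.241) + (-0.868) + (+2.01) = -0.6 W/m²/K.
ΔT = −F/λ = −6.9/(-0.6) = 11.5 °C.

11.5 °C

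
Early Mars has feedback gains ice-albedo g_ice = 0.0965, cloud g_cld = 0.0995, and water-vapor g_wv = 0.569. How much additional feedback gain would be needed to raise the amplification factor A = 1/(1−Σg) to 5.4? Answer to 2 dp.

Current total gain = 0.765.
Target gain for A = 5.4: g* = 1 − 1/5.4 = 0.8148.
Additional gain needed = 0.8148 − 0.765 = 0.05.

0.05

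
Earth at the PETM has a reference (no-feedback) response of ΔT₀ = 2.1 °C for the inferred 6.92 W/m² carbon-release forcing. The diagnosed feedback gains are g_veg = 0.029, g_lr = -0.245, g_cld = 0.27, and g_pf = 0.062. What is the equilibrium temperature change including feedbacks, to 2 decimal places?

2.38 °C

Total gain g = 0.029 − 0.245 + 0.27 + 0.062 = 0.116.
Amplification A = 1/(1 − 0.116) = 1.131.
ΔT = 2.1 × 1.131 = 2.38 °C.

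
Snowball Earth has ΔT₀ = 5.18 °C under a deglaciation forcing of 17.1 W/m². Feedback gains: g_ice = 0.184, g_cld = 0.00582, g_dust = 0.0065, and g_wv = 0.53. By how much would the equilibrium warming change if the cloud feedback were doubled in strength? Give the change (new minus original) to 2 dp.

Original: g = 0.72632, ΔT = 5.18/(1−0.72632) = 18.9272 °C.
With doubled cloud: g' = 0.73214, ΔT' = 5.18/(1−0.73214) = 19.3385 °C.
Change = 19.3385 − 18.9272 = 0.41 °C.

0.41 °C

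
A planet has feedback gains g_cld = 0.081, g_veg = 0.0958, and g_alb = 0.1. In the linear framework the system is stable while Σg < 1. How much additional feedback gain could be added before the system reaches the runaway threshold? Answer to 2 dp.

Current total gain = 0.081 + 0.0958 + 0.1 = 0.2768.
Margin to runaway = 1 − 0.2768 = 0.72.

0.72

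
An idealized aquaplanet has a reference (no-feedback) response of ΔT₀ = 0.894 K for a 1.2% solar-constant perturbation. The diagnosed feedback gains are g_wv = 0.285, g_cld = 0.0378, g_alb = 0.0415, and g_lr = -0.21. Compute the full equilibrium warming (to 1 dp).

1.1 K

Total gain g = 0.285 + 0.0378 + 0.0415 − 0.21 = 0.1543.
Amplification A = 1/(1 − 0.1543) = 1.182.
ΔT = 0.894 × 1.182 = 1.1 K.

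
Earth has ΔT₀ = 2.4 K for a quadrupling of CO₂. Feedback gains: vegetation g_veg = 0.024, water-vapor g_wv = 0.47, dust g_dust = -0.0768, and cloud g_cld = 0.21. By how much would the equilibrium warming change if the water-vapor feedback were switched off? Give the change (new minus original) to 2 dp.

Original: g = 0.6272, ΔT = 2.4/(1−0.6272) = 6.4378 K.
Without water-vapor: g' = 0.1572, ΔT' = 2.4/(1−0.1572) = 2.8477 K.
Change = 2.8477 − 6.4378 = -3.59 K.

-3.59 K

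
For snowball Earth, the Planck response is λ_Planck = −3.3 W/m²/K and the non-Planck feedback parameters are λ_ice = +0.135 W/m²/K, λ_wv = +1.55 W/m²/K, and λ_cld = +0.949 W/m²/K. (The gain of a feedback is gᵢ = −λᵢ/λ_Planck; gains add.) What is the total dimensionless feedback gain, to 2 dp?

Convert to gains: g_ice = 0.135/3.3 = 0.04091; g_wv = 1.55/3.3 = 0.4697; g_cld = 0.949/3.3 = 0.2876.
Total gain g = 0.79821.

0.80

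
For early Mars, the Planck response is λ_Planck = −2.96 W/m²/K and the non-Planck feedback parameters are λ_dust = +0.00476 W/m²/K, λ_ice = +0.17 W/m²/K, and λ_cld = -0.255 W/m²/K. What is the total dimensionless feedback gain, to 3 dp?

Convert to gains: g_dust = 0.00476/2.96 = 0.001608; g_ice = 0.17/2.96 = 0.05743; g_cld = -0.255/2.96 = -0.08615.
Total gain g = -0.027112.

-0.027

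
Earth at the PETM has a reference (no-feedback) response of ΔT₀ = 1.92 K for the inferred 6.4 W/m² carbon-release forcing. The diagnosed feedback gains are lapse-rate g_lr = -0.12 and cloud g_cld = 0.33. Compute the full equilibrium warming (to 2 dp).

Total gain g = -0.12 + 0.33 = 0.21.
Amplification A = 1/(1 − 0.21) = 1.266.
ΔT = 1.92 × 1.266 = 2.43 K.

2.43 K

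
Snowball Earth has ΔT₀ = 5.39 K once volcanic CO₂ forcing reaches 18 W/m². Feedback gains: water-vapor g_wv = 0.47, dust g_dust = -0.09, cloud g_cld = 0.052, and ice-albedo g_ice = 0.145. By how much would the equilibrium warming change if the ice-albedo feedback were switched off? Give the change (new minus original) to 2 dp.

Original: g = 0.577, ΔT = 5.39/(1−0.577) = 12.7423 K.
Without ice-albedo: g' = 0.432, ΔT' = 5.39/(1−0.432) = 9.4894 K.
Change = 9.4894 − 12.7423 = -3.25 K.

-3.25 K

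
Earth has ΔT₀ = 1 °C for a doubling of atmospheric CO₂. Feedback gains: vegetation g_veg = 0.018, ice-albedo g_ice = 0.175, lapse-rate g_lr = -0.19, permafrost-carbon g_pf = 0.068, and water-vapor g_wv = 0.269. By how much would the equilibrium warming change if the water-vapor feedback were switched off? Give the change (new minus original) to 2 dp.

-0.44 °C

Original: g = 0.34, ΔT = 1/(1−0.34) = 1.5152 °C.
Without water-vapor: g' = 0.071, ΔT' = 1/(1−0.071) = 1.0764 °C.
Change = 1.0764 − 1.5152 = -0.44 °C.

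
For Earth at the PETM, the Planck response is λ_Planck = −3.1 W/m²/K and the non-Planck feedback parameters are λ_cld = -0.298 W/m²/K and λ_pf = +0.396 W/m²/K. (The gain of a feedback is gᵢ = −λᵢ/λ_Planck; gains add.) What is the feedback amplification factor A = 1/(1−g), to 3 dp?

1.033

Convert to gains: g_cld = -0.298/3.1 = -0.09613; g_pf = 0.396/3.1 = 0.1277.
Total gain g = 0.03157.
A = 1/(1 − 0.03157) = 1.033.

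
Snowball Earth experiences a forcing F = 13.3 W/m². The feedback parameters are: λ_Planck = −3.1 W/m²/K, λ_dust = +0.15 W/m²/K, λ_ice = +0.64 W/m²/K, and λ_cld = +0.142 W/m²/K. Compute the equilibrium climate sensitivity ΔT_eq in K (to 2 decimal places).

6.13 K

Net feedback parameter λ = (−3.1) + (+0.15) + (+0.64) + (+0.142) = -2.168 W/m²/K.
ΔT = −F/λ = −13.3/(-2.168) = 6.13 K.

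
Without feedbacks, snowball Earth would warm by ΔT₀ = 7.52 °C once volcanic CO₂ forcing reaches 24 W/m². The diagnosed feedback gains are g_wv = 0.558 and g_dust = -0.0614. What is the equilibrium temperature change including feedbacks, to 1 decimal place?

Total gain g = 0.558 − 0.0614 = 0.4966.
Amplification A = 1/(1 − 0.4966) = 1.986.
ΔT = 7.52 × 1.986 = 14.9 °C.

14.9 °C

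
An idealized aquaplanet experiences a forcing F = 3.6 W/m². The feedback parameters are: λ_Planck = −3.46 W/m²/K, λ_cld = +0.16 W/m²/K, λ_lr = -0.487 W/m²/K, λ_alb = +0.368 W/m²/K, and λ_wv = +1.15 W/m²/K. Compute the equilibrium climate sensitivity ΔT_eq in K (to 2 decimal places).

1.59 K

Net feedback parameter λ = (−3.46) + (+0.16) + (-0.487) + (+0.368) + (+1.15) = -2.269 W/m²/K.
ΔT = −F/λ = −3.6/(-2.269) = 1.59 K.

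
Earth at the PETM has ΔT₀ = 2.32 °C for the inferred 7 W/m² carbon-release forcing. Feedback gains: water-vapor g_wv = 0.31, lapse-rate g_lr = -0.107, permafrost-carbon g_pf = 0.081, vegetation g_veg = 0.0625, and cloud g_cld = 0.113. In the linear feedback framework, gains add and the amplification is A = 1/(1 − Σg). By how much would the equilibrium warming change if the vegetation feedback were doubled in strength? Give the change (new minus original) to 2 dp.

0.56 °C

Original: g = 0.4595, ΔT = 2.32/(1−0.4595) = 4.2923 °C.
With doubled vegetation: g' = 0.522, ΔT' = 2.32/(1−0.522) = 4.8536 °C.
Change = 4.8536 − 4.2923 = 0.56 °C.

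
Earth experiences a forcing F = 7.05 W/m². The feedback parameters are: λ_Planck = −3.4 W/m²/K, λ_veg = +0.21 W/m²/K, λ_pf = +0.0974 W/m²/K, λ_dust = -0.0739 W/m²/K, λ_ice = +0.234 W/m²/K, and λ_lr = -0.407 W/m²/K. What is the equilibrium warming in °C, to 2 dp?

Net feedback parameter λ = (−3.4) + (+0.21) + (+0.0974) + (-0.0739) + (+0.234) + (-0.407) = -3.3395 W/m²/K.
ΔT = −F/λ = −7.05/(-3.3395) = 2.11 °C.

2.11 °C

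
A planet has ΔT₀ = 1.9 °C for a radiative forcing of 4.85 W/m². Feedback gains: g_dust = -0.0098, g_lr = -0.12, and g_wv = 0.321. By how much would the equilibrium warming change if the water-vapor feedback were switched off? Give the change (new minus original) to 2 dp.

-0.67 °C

Original: g = 0.1912, ΔT = 1.9/(1−0.1912) = 2.3492 °C.
Without water-vapor: g' = -0.1298, ΔT' = 1.9/(1+0.1298) = 1.6817 °C.
Change = 1.6817 − 2.3492 = -0.67 °C.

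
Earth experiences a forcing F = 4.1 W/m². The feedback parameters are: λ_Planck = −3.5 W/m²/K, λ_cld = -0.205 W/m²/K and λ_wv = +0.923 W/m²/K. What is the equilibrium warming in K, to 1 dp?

1.5 K

Net feedback parameter λ = (−3.5) + (-0.205) + (+0.923) = -2.782 W/m²/K.
ΔT = −F/λ = −4.1/(-2.782) = 1.5 K.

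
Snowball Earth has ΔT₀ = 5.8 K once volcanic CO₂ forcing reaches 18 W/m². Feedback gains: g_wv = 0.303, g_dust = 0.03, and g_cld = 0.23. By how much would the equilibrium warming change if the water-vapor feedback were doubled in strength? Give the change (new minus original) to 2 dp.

30.01 K

Original: g = 0.563, ΔT = 5.8/(1−0.563) = 13.2723 K.
With doubled water-vapor: g' = 0.866, ΔT' = 5.8/(1−0.866) = 43.2836 K.
Change = 43.2836 − 13.2723 = 30.01 K.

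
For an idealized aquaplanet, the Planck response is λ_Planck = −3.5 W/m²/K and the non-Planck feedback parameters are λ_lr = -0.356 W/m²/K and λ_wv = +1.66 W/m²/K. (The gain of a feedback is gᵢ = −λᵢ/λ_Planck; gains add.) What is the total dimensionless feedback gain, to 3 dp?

0.373

Convert to gains: g_lr = -0.356/3.5 = -0.1017; g_wv = 1.66/3.5 = 0.4743.
Total gain g = 0.3726.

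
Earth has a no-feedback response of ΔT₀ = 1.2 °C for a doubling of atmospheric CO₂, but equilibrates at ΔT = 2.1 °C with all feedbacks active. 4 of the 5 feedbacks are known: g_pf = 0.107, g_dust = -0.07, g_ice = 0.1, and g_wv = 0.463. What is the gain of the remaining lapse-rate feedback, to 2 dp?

-0.17

Amplification A = ΔT/ΔT₀ = 2.1/1.2 = 1.75.
Total gain g = 1 − 1/A = 1 − 1/1.75 = 0.4286.
Known gains sum to 0.107 − 0.07 + 0.1 + 0.463 = 0.6.
g_lr = 0.4286 − 0.6 = -0.17.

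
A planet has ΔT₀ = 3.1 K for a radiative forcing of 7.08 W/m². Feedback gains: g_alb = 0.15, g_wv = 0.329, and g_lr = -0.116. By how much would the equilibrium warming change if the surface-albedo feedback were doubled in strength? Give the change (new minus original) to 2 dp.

Original: g = 0.363, ΔT = 3.1/(1−0.363) = 4.8666 K.
With doubled surface-albedo: g' = 0.513, ΔT' = 3.1/(1−0.513) = 6.3655 K.
Change = 6.3655 − 4.8666 = 1.50 K.

1.50 K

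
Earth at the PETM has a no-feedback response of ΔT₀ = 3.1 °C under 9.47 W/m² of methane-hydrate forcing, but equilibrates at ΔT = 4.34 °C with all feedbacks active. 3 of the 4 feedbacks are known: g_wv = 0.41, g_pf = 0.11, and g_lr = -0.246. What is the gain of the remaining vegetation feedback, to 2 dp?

0.01

Amplification A = ΔT/ΔT₀ = 4.34/3.1 = 1.4.
Total gain g = 1 − 1/A = 1 − 1/1.4 = 0.2857.
Known gains sum to 0.41 + 0.11 − 0.246 = 0.274.
g_veg = 0.2857 − 0.274 = 0.01.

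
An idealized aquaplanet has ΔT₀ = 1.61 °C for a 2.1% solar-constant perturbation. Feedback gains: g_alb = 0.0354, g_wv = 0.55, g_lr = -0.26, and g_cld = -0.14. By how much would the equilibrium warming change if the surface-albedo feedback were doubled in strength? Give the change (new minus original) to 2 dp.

Original: g = 0.1854, ΔT = 1.61/(1−0.1854) = 1.9764 °C.
With doubled surface-albedo: g' = 0.2208, ΔT' = 1.61/(1−0.2208) = 2.0662 °C.
Change = 2.0662 − 1.9764 = 0.09 °C.

0.09 °C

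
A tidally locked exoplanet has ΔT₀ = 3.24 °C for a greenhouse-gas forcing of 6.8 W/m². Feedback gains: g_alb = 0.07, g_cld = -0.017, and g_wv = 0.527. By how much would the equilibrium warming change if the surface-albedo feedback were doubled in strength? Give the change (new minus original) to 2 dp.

1.54 °C

Original: g = 0.58, ΔT = 3.24/(1−0.58) = 7.7143 °C.
With doubled surface-albedo: g' = 0.65, ΔT' = 3.24/(1−0.65) = 9.2571 °C.
Change = 9.2571 − 7.7143 = 1.54 °C.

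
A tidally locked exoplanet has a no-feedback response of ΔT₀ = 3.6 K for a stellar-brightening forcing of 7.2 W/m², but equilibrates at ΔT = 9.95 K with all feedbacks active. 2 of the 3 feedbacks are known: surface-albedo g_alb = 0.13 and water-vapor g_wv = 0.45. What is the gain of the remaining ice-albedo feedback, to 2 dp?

0.06

Amplification A = ΔT/ΔT₀ = 9.95/3.6 = 2.764.
Total gain g = 1 − 1/A = 1 − 1/2.764 = 0.6382.
Known gains sum to 0.13 + 0.45 = 0.58.
g_ice = 0.6382 − 0.58 = 0.06.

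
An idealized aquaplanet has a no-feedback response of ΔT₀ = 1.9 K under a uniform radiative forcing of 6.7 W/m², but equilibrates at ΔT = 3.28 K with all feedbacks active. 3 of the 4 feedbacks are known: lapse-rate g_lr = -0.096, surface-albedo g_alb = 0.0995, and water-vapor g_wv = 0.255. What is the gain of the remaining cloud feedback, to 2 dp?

0.16

Amplification A = ΔT/ΔT₀ = 3.28/1.9 = 1.726.
Total gain g = 1 − 1/A = 1 − 1/1.726 = 0.4206.
Known gains sum to -0.096 + 0.0995 + 0.255 = 0.2585.
g_cld = 0.4206 − 0.2585 = 0.16.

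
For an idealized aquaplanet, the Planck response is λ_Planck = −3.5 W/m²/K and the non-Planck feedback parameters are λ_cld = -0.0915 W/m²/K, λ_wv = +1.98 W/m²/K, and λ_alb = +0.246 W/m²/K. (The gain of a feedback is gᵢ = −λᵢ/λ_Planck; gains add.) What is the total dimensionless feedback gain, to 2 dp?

0.61

Convert to gains: g_cld = -0.0915/3.5 = -0.02614; g_wv = 1.98/3.5 = 0.5657; g_alb = 0.246/3.5 = 0.07029.
Total gain g = 0.60985.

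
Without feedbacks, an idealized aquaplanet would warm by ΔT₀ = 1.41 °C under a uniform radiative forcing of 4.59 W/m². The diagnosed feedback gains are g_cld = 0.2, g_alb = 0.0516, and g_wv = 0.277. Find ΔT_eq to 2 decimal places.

2.99 °C

Total gain g = 0.2 + 0.0516 + 0.277 = 0.5286.
Amplification A = 1/(1 − 0.5286) = 2.121.
ΔT = 1.41 × 2.121 = 2.99 °C.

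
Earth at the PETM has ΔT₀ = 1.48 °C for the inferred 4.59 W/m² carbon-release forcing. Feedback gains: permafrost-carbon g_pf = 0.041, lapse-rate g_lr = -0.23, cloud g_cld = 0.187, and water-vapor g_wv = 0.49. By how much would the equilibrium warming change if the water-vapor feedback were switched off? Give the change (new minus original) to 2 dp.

Original: g = 0.488, ΔT = 1.48/(1−0.488) = 2.8906 °C.
Without water-vapor: g' = -0.002, ΔT' = 1.48/(1+0.002) = 1.4770 °C.
Change = 1.4770 − 2.8906 = -1.41 °C.

-1.41 °C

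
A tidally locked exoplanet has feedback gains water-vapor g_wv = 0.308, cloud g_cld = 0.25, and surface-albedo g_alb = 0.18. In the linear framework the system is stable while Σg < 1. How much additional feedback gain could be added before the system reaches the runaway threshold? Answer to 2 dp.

Current total gain = 0.308 + 0.25 + 0.18 = 0.738.
Margin to runaway = 1 − 0.738 = 0.26.

0.26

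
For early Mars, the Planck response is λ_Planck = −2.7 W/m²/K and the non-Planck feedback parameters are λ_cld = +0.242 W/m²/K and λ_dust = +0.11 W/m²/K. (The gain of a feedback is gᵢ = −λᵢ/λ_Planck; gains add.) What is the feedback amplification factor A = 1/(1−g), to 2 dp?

Convert to gains: g_cld = 0.242/2.7 = 0.08963; g_dust = 0.11/2.7 = 0.04074.
Total gain g = 0.13037.
A = 1/(1 − 0.13037) = 1.15.

1.15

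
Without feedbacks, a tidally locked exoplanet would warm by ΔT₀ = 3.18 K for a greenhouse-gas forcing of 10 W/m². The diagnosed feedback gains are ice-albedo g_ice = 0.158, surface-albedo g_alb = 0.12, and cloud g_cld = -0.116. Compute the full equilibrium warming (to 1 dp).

3.8 K

Total gain g = 0.158 + 0.12 − 0.116 = 0.162.
Amplification A = 1/(1 − 0.162) = 1.193.
ΔT = 3.18 × 1.193 = 3.8 K.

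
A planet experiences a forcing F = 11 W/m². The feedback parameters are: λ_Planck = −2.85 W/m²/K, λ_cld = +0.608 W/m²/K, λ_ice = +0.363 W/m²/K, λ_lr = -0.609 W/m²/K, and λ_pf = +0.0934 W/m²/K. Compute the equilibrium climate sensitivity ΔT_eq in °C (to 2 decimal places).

4.59 °C

Net feedback parameter λ = (−2.85) + (+0.608) + (+0.363) + (-0.609) + (+0.0934) = -2.3946 W/m²/K.
ΔT = −F/λ = −11/(-2.3946) = 4.59 °C.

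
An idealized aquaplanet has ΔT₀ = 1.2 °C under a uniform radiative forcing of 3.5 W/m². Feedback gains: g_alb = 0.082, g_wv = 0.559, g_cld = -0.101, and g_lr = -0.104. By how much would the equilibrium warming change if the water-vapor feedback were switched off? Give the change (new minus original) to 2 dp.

-1.06 °C

Original: g = 0.436, ΔT = 1.2/(1−0.436) = 2.1277 °C.
Without water-vapor: g' = -0.123, ΔT' = 1.2/(1+0.123) = 1.0686 °C.
Change = 1.0686 − 2.1277 = -1.06 °C.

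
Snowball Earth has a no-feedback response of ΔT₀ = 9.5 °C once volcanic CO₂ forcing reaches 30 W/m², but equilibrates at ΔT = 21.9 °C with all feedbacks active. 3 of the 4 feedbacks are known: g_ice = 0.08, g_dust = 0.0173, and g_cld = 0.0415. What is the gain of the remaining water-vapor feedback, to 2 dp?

Amplification A = ΔT/ΔT₀ = 21.9/9.5 = 2.305.
Total gain g = 1 − 1/A = 1 − 1/2.305 = 0.5662.
Known gains sum to 0.08 + 0.0173 + 0.0415 = 0.1388.
g_wv = 0.5662 − 0.1388 = 0.43.

0.43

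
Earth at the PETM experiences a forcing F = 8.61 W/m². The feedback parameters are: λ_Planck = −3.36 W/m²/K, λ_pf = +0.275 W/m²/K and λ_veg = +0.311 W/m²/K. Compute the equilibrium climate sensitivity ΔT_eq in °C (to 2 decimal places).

3.10 °C

Net feedback parameter λ = (−3.36) + (+0.275) + (+0.311) = -2.774 W/m²/K.
ΔT = −F/λ = −8.61/(-2.774) = 3.10 °C.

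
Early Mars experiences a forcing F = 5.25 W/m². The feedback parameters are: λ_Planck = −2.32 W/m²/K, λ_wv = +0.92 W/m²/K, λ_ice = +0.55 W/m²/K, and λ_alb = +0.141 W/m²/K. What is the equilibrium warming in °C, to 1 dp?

7.4 °C

Net feedback parameter λ = (−2.32) + (+0.92) + (+0.55) + (+0.141) = -0.709 W/m²/K.
ΔT = −F/λ = −5.25/(-0.709) = 7.4 °C.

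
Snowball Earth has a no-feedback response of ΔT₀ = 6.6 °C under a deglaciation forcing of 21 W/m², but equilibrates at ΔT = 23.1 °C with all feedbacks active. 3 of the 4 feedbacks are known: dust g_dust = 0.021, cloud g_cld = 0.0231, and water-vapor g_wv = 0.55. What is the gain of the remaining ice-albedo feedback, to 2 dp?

Amplification A = ΔT/ΔT₀ = 23.1/6.6 = 3.5.
Total gain g = 1 − 1/A = 1 − 1/3.5 = 0.7143.
Known gains sum to 0.021 + 0.0231 + 0.55 = 0.5941.
g_ice = 0.7143 − 0.5941 = 0.12.

0.12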